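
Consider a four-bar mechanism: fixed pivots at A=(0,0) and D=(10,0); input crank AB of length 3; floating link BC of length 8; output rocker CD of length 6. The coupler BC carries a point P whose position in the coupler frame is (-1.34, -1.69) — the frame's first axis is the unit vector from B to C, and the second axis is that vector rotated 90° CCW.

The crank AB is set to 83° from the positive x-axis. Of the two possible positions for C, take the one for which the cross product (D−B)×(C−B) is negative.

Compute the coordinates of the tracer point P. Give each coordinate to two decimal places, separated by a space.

-1.79 3.06

A=(0,0), D=(10.00,0)
B = A + 3.00·(cos83°, sin83°) = (0.3656, 2.9776)
|BD| = 10.0840
circle(B,8.00) ∩ circle(D,6.00): a=6.4304, h=4.7593
  candidates: C₊=(7.9146,5.6259) cross=47.993; C₋=(5.1039,-3.4682) cross=-47.993
  mode - wants cross < 0 → take C=(5.1039,-3.4682) (cross=-47.993)
ex = (C−B)/|BC| = (0.5923,-0.8057); ey = (0.8057,0.5923)
P = B + -1.34·ex + -1.69·ey = (-1.7897,3.0563)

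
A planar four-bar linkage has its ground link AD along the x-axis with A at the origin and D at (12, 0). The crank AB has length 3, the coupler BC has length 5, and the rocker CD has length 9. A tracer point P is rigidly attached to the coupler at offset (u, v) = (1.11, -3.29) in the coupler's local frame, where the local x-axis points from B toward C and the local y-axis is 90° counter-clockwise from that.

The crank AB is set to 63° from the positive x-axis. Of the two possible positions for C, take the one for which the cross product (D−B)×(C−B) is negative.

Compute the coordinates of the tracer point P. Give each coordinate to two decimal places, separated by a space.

A=(0,0), D=(12.00,0)
B = A + 3.00·(cos63°, sin63°) = (1.3620, 2.6730)
|BD| = 10.9687
circle(B,5.00) ∩ circle(D,9.00): a=2.9316, h=4.0504
  candidates: C₊=(5.1923,5.8869) cross=44.427; C₋=(3.2182,-1.9697) cross=-44.427
  mode - wants cross < 0 → take C=(3.2182,-1.9697) (cross=-44.427)
ex = (C−B)/|BC| = (0.3712,-0.9285); ey = (0.9285,0.3712)
P = B + 1.11·ex + -3.29·ey = (-1.2808,0.4210)

-1.28 0.42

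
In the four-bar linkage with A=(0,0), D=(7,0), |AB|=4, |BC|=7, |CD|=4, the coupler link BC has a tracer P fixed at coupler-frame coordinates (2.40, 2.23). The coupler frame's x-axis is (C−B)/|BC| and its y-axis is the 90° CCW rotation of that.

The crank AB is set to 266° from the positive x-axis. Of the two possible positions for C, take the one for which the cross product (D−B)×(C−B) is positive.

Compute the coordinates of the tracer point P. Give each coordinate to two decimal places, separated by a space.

A=(0,0), D=(7.00,0)
B = A + 4.00·(cos266°, sin266°) = (-0.2790, -3.9903)
|BD| = 8.3010
circle(B,7.00) ∩ circle(D,4.00): a=6.1382, h=3.3649
  candidates: C₊=(3.4860,1.9110) cross=27.932; C₋=(6.7210,-3.9903) cross=-27.932
  mode + wants cross > 0 → take C=(3.4860,1.9110) (cross=27.932)
ex = (C−B)/|BC| = (0.5379,0.8430); ey = (-0.8430,0.5379)
P = B + 2.40·ex + 2.23·ey = (-0.8681,-0.7675)

-0.87 -0.77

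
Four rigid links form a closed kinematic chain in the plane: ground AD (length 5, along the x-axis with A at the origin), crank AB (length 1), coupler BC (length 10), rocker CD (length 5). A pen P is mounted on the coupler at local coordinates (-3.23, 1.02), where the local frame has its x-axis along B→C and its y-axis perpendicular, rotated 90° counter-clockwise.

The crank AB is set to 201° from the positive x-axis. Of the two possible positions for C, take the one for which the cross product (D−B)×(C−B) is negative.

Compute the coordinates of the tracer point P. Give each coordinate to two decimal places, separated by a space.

A=(0,0), D=(5.00,0)
B = A + 1.00·(cos201°, sin201°) = (-0.9336, -0.3584)
|BD| = 5.9444
circle(B,10.00) ∩ circle(D,5.00): a=9.2807, h=3.7242
  candidates: C₊=(8.1057,3.9185) cross=22.138; C₋=(8.5547,-3.5162) cross=-22.138
  mode - wants cross < 0 → take C=(8.5547,-3.5162) (cross=-22.138)
ex = (C−B)/|BC| = (0.9488,-0.3158); ey = (0.3158,0.9488)
P = B + -3.23·ex + 1.02·ey = (-3.6762,1.6294)

-3.68 1.63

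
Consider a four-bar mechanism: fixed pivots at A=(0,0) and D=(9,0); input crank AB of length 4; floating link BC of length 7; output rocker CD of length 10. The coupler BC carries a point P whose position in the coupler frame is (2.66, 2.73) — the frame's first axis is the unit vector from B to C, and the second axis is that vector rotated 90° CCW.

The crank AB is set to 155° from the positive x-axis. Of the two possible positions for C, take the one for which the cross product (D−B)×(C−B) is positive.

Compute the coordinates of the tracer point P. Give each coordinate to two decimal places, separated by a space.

A=(0,0), D=(9.00,0)
B = A + 4.00·(cos155°, sin155°) = (-3.6252, 1.6905)
|BD| = 12.7379
circle(B,7.00) ∩ circle(D,10.00): a=4.3671, h=5.4707
  candidates: C₊=(1.4292,6.5332) cross=69.686; C₋=(-0.0228,-4.3114) cross=-69.686
  mode + wants cross > 0 → take C=(1.4292,6.5332) (cross=69.686)
ex = (C−B)/|BC| = (0.7221,0.6918); ey = (-0.6918,0.7221)
P = B + 2.66·ex + 2.73·ey = (-3.5932,5.5020)

-3.59 5.50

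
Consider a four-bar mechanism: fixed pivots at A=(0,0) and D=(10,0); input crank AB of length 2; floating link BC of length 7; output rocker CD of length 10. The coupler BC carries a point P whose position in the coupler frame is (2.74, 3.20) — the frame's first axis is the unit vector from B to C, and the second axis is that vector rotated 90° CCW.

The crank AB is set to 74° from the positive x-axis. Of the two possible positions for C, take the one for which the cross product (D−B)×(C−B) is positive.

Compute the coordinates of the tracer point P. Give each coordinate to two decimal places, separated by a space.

A=(0,0), D=(10.00,0)
B = A + 2.00·(cos74°, sin74°) = (0.5513, 1.9225)
|BD| = 9.6423
circle(B,7.00) ∩ circle(D,10.00): a=2.1766, h=6.6530
  candidates: C₊=(4.0106,8.0080) cross=64.150; C₋=(1.3576,-5.0309) cross=-64.150
  mode + wants cross > 0 → take C=(4.0106,8.0080) (cross=64.150)
ex = (C−B)/|BC| = (0.4942,0.8694); ey = (-0.8694,0.4942)
P = B + 2.74·ex + 3.20·ey = (-0.8765,5.8860)

-0.88 5.89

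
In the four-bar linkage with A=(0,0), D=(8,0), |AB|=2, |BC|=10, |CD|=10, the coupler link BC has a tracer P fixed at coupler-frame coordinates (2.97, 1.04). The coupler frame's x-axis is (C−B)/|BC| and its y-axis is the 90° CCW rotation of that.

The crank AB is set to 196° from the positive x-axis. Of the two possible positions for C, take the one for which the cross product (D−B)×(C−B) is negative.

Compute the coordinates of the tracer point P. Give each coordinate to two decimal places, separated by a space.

A=(0,0), D=(8.00,0)
B = A + 2.00·(cos196°, sin196°) = (-1.9225, -0.5513)
|BD| = 9.9378
circle(B,10.00) ∩ circle(D,10.00): a=4.9689, h=8.6781
  candidates: C₊=(2.5573,8.3891) cross=86.242; C₋=(3.5201,-8.9404) cross=-86.242
  mode - wants cross < 0 → take C=(3.5201,-8.9404) (cross=-86.242)
ex = (C−B)/|BC| = (0.5443,-0.8389); ey = (0.8389,0.5443)
P = B + 2.97·ex + 1.04·ey = (0.5664,-2.4768)

0.57 -2.48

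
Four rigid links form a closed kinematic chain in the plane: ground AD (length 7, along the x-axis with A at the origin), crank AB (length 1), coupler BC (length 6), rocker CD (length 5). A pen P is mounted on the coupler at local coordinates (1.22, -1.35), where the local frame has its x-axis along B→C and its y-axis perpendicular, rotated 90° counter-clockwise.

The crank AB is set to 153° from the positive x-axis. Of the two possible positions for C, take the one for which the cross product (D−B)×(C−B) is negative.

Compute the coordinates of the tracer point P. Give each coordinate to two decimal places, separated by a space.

A=(0,0), D=(7.00,0)
B = A + 1.00·(cos153°, sin153°) = (-0.8910, 0.4540)
|BD| = 7.9041
circle(B,6.00) ∩ circle(D,5.00): a=4.6479, h=3.7944
  candidates: C₊=(3.9671,3.9751) cross=29.991; C₋=(3.5313,-3.6011) cross=-29.991
  mode - wants cross < 0 → take C=(3.5313,-3.6011) (cross=-29.991)
ex = (C−B)/|BC| = (0.7370,-0.6758); ey = (0.6758,0.7370)
P = B + 1.22·ex + -1.35·ey = (-0.9042,-1.3655)

-0.90 -1.37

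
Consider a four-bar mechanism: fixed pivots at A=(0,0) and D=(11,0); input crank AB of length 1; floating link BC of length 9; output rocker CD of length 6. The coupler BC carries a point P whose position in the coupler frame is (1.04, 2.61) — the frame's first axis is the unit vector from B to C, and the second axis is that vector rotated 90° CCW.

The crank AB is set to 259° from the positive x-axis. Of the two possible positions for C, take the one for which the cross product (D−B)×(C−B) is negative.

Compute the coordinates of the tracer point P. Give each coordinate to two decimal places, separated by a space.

1.93 0.87

A=(0,0), D=(11.00,0)
B = A + 1.00·(cos259°, sin259°) = (-0.1908, -0.9816)
|BD| = 11.2338
circle(B,9.00) ∩ circle(D,6.00): a=7.6198, h=4.7895
  candidates: C₊=(6.9813,4.4553) cross=53.804; C₋=(7.8183,-5.0869) cross=-53.804
  mode - wants cross < 0 → take C=(7.8183,-5.0869) (cross=-53.804)
ex = (C−B)/|BC| = (0.8899,-0.4561); ey = (0.4561,0.8899)
P = B + 1.04·ex + 2.61·ey = (1.9252,0.8666)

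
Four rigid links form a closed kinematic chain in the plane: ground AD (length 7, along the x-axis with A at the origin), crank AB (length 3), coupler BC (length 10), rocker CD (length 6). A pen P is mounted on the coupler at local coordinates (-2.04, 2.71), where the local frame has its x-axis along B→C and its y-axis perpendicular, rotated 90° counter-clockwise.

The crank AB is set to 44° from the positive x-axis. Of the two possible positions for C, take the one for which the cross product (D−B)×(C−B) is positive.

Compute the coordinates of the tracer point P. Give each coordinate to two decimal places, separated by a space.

-0.16 4.56

A=(0,0), D=(7.00,0)
B = A + 3.00·(cos44°, sin44°) = (2.1580, 2.0840)
|BD| = 5.2714
circle(B,10.00) ∩ circle(D,6.00): a=8.7062, h=4.9196
  candidates: C₊=(12.0999,3.1609) cross=25.933; C₋=(8.2101,-5.8767) cross=-25.933
  mode + wants cross > 0 → take C=(12.0999,3.1609) (cross=25.933)
ex = (C−B)/|BC| = (0.9942,0.1077); ey = (-0.1077,0.9942)
P = B + -2.04·ex + 2.71·ey = (-0.1620,4.5585)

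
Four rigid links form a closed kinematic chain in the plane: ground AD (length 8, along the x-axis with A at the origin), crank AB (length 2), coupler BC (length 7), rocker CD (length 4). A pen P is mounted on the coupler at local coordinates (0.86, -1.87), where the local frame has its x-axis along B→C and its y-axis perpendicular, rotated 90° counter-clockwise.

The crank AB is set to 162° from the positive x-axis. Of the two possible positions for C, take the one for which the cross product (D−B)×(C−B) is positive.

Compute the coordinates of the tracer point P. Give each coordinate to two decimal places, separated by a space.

A=(0,0), D=(8.00,0)
B = A + 2.00·(cos162°, sin162°) = (-1.9021, 0.6180)
|BD| = 9.9214
circle(B,7.00) ∩ circle(D,4.00): a=6.6238, h=2.2640
  candidates: C₊=(4.8498,2.4650) cross=22.462; C₋=(4.5678,-2.0542) cross=-22.462
  mode + wants cross > 0 → take C=(4.8498,2.4650) (cross=22.462)
ex = (C−B)/|BC| = (0.9646,0.2639); ey = (-0.2639,0.9646)
P = B + 0.86·ex + -1.87·ey = (-0.5792,-0.9588)

-0.58 -0.96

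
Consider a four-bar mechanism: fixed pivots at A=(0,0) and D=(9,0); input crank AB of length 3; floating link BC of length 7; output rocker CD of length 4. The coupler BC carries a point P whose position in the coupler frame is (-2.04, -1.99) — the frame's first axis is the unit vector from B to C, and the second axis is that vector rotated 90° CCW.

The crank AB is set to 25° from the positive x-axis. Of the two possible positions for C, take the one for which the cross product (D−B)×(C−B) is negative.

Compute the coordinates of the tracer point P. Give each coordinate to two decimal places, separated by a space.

A=(0,0), D=(9.00,0)
B = A + 3.00·(cos25°, sin25°) = (2.7189, 1.2679)
|BD| = 6.4078
circle(B,7.00) ∩ circle(D,4.00): a=5.7789, h=3.9503
  candidates: C₊=(9.1652,3.9966) cross=25.312; C₋=(7.6019,-3.7477) cross=-25.312
  mode - wants cross < 0 → take C=(7.6019,-3.7477) (cross=-25.312)
ex = (C−B)/|BC| = (0.6976,-0.7165); ey = (0.7165,0.6976)
P = B + -2.04·ex + -1.99·ey = (-0.1300,1.3414)

-0.13 1.34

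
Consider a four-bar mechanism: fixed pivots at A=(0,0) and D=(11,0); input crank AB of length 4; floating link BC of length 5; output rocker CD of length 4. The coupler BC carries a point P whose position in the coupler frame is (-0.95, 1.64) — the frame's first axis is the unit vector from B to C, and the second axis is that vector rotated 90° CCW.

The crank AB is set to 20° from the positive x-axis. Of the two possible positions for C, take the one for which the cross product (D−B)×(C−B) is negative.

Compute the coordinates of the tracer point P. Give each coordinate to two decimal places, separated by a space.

A=(0,0), D=(11.00,0)
B = A + 4.00·(cos20°, sin20°) = (3.7588, 1.3681)
|BD| = 7.3693
circle(B,5.00) ∩ circle(D,4.00): a=4.2953, h=2.5594
  candidates: C₊=(8.4545,3.0856) cross=18.861; C₋=(7.5043,-1.9442) cross=-18.861
  mode - wants cross < 0 → take C=(7.5043,-1.9442) (cross=-18.861)
ex = (C−B)/|BC| = (0.7491,-0.6625); ey = (0.6625,0.7491)
P = B + -0.95·ex + 1.64·ey = (4.1336,3.2259)

4.13 3.23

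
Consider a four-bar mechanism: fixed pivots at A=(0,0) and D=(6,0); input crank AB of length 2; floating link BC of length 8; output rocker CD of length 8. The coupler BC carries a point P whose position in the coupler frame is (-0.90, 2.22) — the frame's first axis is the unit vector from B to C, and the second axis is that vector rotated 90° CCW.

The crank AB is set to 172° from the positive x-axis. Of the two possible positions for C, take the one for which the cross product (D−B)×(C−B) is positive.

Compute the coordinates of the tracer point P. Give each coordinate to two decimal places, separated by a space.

A=(0,0), D=(6.00,0)
B = A + 2.00·(cos172°, sin172°) = (-1.9805, 0.2783)
|BD| = 7.9854
circle(B,8.00) ∩ circle(D,8.00): a=3.9927, h=6.9324
  candidates: C₊=(2.2514,7.0674) cross=55.358; C₋=(1.7681,-6.7890) cross=-55.358
  mode + wants cross > 0 → take C=(2.2514,7.0674) (cross=55.358)
ex = (C−B)/|BC| = (0.5290,0.8486); ey = (-0.8486,0.5290)
P = B + -0.90·ex + 2.22·ey = (-4.3406,0.6889)

-4.34 0.69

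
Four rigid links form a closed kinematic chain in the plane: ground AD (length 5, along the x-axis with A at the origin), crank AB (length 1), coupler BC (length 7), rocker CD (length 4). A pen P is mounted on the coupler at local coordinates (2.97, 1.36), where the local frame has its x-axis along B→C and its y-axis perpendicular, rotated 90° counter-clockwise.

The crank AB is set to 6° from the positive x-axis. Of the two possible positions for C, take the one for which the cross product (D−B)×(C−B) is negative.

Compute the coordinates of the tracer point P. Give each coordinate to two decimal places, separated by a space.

4.24 -0.23

A=(0,0), D=(5.00,0)
B = A + 1.00·(cos6°, sin6°) = (0.9945, 0.1045)
|BD| = 4.0068
circle(B,7.00) ∩ circle(D,4.00): a=6.1214, h=3.3954
  candidates: C₊=(7.2024,3.3391) cross=13.605; C₋=(7.0252,-3.4494) cross=-13.605
  mode - wants cross < 0 → take C=(7.0252,-3.4494) (cross=-13.605)
ex = (C−B)/|BC| = (0.8615,-0.5077); ey = (0.5077,0.8615)
P = B + 2.97·ex + 1.36·ey = (4.2437,-0.2317)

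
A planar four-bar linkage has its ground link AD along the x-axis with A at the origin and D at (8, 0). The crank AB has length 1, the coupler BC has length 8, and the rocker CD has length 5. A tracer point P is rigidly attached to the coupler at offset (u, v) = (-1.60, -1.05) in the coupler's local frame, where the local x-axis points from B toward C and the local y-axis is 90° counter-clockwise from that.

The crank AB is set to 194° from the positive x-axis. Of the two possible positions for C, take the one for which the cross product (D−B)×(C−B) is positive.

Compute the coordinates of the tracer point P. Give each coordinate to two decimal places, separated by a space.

A=(0,0), D=(8.00,0)
B = A + 1.00·(cos194°, sin194°) = (-0.9703, -0.2419)
|BD| = 8.9736
circle(B,8.00) ∩ circle(D,5.00): a=6.6598, h=4.4325
  candidates: C₊=(5.5676,4.3685) cross=39.775; C₋=(5.8066,-4.4932) cross=-39.775
  mode + wants cross > 0 → take C=(5.5676,4.3685) (cross=39.775)
ex = (C−B)/|BC| = (0.8172,0.5763); ey = (-0.5763,0.8172)
P = B + -1.60·ex + -1.05·ey = (-1.6728,-2.0221)

-1.67 -2.02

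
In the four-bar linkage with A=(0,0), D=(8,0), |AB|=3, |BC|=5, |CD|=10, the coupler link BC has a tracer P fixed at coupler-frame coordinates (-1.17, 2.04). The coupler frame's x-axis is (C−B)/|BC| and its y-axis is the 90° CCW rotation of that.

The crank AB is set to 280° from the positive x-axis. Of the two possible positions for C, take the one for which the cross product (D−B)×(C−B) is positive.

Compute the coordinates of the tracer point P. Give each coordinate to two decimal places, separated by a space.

A=(0,0), D=(8.00,0)
B = A + 3.00·(cos280°, sin280°) = (0.5209, -2.9544)
|BD| = 8.0414
circle(B,5.00) ∩ circle(D,10.00): a=-0.6426, h=4.9585
  candidates: C₊=(-1.8985,1.4212) cross=39.874; C₋=(1.7450,-7.8023) cross=-39.874
  mode + wants cross > 0 → take C=(-1.8985,1.4212) (cross=39.874)
ex = (C−B)/|BC| = (-0.4839,0.8751); ey = (-0.8751,-0.4839)
P = B + -1.17·ex + 2.04·ey = (-0.6982,-4.9655)

-0.70 -4.97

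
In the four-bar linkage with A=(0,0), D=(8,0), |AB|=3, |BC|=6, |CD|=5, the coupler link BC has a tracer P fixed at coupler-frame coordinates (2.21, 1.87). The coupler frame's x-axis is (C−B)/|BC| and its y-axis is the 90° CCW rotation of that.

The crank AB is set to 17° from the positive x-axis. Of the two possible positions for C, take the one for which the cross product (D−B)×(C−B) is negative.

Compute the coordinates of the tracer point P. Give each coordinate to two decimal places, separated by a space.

5.56 -0.20

A=(0,0), D=(8.00,0)
B = A + 3.00·(cos17°, sin17°) = (2.8689, 0.8771)
|BD| = 5.2055
circle(B,6.00) ∩ circle(D,5.00): a=3.6593, h=4.7549
  candidates: C₊=(7.2771,4.9475) cross=24.752; C₋=(5.6747,-4.4264) cross=-24.752
  mode - wants cross < 0 → take C=(5.6747,-4.4264) (cross=-24.752)
ex = (C−B)/|BC| = (0.4676,-0.8839); ey = (0.8839,0.4676)
P = B + 2.21·ex + 1.87·ey = (5.5553,-0.2019)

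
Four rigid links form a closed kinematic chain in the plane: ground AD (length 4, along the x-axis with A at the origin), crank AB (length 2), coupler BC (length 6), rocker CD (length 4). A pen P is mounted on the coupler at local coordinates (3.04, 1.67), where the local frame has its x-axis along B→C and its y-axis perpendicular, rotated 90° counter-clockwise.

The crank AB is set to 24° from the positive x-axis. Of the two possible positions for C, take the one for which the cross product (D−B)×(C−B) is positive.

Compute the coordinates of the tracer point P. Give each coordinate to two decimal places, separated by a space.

A=(0,0), D=(4.00,0)
B = A + 2.00·(cos24°, sin24°) = (1.8271, 0.8135)
|BD| = 2.3202
circle(B,6.00) ∩ circle(D,4.00): a=5.4701, h=2.4654
  candidates: C₊=(7.8143,1.2045) cross=5.720; C₋=(6.0856,-3.4133) cross=-5.720
  mode + wants cross > 0 → take C=(7.8143,1.2045) (cross=5.720)
ex = (C−B)/|BC| = (0.9979,0.0652); ey = (-0.0652,0.9979)
P = B + 3.04·ex + 1.67·ey = (4.7518,2.6780)

4.75 2.68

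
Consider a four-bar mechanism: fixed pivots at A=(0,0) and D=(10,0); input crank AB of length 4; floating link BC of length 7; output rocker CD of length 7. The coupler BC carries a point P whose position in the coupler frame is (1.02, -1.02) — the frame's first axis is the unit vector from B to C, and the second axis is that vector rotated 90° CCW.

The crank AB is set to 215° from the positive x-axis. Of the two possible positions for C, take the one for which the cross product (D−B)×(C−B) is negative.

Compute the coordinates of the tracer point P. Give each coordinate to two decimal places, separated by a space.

A=(0,0), D=(10.00,0)
B = A + 4.00·(cos215°, sin215°) = (-3.2766, -2.2943)
|BD| = 13.4734
circle(B,7.00) ∩ circle(D,7.00): a=6.7367, h=1.9018
  candidates: C₊=(3.0378,0.7269) cross=25.624; C₋=(3.6855,-3.0212) cross=-25.624
  mode - wants cross < 0 → take C=(3.6855,-3.0212) (cross=-25.624)
ex = (C−B)/|BC| = (0.9946,-0.1038); ey = (0.1038,0.9946)
P = B + 1.02·ex + -1.02·ey = (-2.3680,-3.4147)

-2.37 -3.41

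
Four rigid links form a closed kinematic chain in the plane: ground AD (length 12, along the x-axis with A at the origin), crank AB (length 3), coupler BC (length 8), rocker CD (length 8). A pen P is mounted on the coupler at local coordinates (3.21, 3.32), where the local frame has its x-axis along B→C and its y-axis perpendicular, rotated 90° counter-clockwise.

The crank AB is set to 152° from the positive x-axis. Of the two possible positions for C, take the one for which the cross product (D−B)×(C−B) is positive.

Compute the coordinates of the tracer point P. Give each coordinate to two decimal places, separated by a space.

-0.59 5.54

A=(0,0), D=(12.00,0)
B = A + 3.00·(cos152°, sin152°) = (-2.6488, 1.4084)
|BD| = 14.7164
circle(B,8.00) ∩ circle(D,8.00): a=7.3582, h=3.1396
  candidates: C₊=(4.9760,3.8294) cross=46.203; C₋=(4.3751,-2.4210) cross=-46.203
  mode + wants cross > 0 → take C=(4.9760,3.8294) (cross=46.203)
ex = (C−B)/|BC| = (0.9531,0.3026); ey = (-0.3026,0.9531)
P = B + 3.21·ex + 3.32·ey = (-0.5941,5.5442)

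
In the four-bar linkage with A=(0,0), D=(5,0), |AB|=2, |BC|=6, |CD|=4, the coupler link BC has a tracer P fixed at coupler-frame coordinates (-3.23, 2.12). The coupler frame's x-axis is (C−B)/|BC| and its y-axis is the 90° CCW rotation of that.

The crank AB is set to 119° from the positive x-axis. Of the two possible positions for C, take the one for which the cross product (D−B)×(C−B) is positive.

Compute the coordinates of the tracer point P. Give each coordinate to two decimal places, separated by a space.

-4.76 2.52

A=(0,0), D=(5.00,0)
B = A + 2.00·(cos119°, sin119°) = (-0.9696, 1.7492)
|BD| = 6.2206
circle(B,6.00) ∩ circle(D,4.00): a=4.7179, h=3.7070
  candidates: C₊=(4.6003,3.9800) cross=23.060; C₋=(2.5155,-3.1348) cross=-23.060
  mode + wants cross > 0 → take C=(4.6003,3.9800) (cross=23.060)
ex = (C−B)/|BC| = (0.9283,0.3718); ey = (-0.3718,0.9283)
P = B + -3.23·ex + 2.12·ey = (-4.7563,2.5164)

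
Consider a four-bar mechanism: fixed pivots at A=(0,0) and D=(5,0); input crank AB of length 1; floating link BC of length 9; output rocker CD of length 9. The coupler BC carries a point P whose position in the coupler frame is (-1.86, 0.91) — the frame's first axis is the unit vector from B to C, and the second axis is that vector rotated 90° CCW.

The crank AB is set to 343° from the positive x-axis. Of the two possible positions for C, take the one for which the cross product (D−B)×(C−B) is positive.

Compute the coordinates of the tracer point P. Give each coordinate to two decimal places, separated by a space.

-0.23 -1.99

A=(0,0), D=(5.00,0)
B = A + 1.00·(cos343°, sin343°) = (0.9563, -0.2924)
|BD| = 4.0543
circle(B,9.00) ∩ circle(D,9.00): a=2.0271, h=8.7687
  candidates: C₊=(2.3458,8.5997) cross=35.551; C₋=(3.6105,-8.8921) cross=-35.551
  mode + wants cross > 0 → take C=(2.3458,8.5997) (cross=35.551)
ex = (C−B)/|BC| = (0.1544,0.9880); ey = (-0.9880,0.1544)
P = B + -1.86·ex + 0.91·ey = (-0.2299,-1.9896)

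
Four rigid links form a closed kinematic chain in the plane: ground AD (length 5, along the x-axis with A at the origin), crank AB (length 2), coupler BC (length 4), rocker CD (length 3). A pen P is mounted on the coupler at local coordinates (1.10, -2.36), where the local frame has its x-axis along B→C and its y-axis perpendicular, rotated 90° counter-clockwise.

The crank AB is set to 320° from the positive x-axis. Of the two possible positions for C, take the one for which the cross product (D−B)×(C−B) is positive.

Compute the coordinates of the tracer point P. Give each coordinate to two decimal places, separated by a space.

A=(0,0), D=(5.00,0)
B = A + 2.00·(cos320°, sin320°) = (1.5321, -1.2856)
|BD| = 3.6985
circle(B,4.00) ∩ circle(D,3.00): a=2.7956, h=2.8609
  candidates: C₊=(3.1589,2.3686) cross=10.581; C₋=(5.1478,-2.9964) cross=-10.581
  mode + wants cross > 0 → take C=(3.1589,2.3686) (cross=10.581)
ex = (C−B)/|BC| = (0.4067,0.9136); ey = (-0.9136,0.4067)
P = B + 1.10·ex + -2.36·ey = (4.1355,-1.2405)

4.14 -1.24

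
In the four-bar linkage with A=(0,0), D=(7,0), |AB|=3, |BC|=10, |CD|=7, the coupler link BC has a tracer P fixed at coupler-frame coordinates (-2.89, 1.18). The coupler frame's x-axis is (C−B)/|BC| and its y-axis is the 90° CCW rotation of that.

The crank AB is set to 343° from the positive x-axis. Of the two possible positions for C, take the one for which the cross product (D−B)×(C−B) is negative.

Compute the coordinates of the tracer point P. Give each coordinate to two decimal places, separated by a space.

A=(0,0), D=(7.00,0)
B = A + 3.00·(cos343°, sin343°) = (2.8689, -0.8771)
|BD| = 4.2232
circle(B,10.00) ∩ circle(D,7.00): a=8.1497, h=5.7950
  candidates: C₊=(9.6373,6.4842) cross=24.473; C₋=(12.0445,-4.8532) cross=-24.473
  mode - wants cross < 0 → take C=(12.0445,-4.8532) (cross=-24.473)
ex = (C−B)/|BC| = (0.9176,-0.3976); ey = (0.3976,0.9176)
P = B + -2.89·ex + 1.18·ey = (0.6863,1.3547)

0.69 1.35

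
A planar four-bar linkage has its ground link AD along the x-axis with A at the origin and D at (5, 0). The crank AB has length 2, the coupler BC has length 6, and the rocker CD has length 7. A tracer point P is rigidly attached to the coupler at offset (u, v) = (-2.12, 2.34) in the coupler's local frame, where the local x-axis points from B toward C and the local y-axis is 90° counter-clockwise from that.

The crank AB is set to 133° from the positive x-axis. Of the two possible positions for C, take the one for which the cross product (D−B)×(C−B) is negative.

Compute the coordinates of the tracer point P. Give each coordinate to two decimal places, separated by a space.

A=(0,0), D=(5.00,0)
B = A + 2.00·(cos133°, sin133°) = (-1.3640, 1.4627)
|BD| = 6.5299
circle(B,6.00) ∩ circle(D,7.00): a=2.2695, h=5.5542
  candidates: C₊=(2.0920,6.3674) cross=36.269; C₋=(-0.3963,-4.4587) cross=-36.269
  mode - wants cross < 0 → take C=(-0.3963,-4.4587) (cross=-36.269)
ex = (C−B)/|BC| = (0.1613,-0.9869); ey = (0.9869,0.1613)
P = B + -2.12·ex + 2.34·ey = (0.6034,3.9324)

0.60 3.93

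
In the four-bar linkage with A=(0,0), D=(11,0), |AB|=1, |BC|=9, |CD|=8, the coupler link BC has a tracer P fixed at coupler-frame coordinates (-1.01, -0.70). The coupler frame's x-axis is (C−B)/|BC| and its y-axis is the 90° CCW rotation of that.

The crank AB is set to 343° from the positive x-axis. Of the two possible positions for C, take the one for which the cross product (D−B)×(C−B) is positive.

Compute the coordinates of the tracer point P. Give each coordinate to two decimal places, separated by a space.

0.86 -1.52

A=(0,0), D=(11.00,0)
B = A + 1.00·(cos343°, sin343°) = (0.9563, -0.2924)
|BD| = 10.0479
circle(B,9.00) ∩ circle(D,8.00): a=5.8699, h=6.8223
  candidates: C₊=(6.6252,6.6979) cross=68.550; C₋=(7.0223,-6.9410) cross=-68.550
  mode + wants cross > 0 → take C=(6.6252,6.6979) (cross=68.550)
ex = (C−B)/|BC| = (0.6299,0.7767); ey = (-0.7767,0.6299)
P = B + -1.01·ex + -0.70·ey = (0.8638,-1.5177)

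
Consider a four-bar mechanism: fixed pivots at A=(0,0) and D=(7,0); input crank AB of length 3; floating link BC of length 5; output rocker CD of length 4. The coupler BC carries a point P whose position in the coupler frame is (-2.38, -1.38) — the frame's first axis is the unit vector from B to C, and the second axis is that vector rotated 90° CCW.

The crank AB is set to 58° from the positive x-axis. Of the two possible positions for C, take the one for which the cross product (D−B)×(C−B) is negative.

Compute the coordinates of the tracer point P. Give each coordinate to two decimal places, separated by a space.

A=(0,0), D=(7.00,0)
B = A + 3.00·(cos58°, sin58°) = (1.5898, 2.5441)
|BD| = 5.9786
circle(B,5.00) ∩ circle(D,4.00): a=3.7420, h=3.3163
  candidates: C₊=(6.3872,3.9528) cross=19.827; C₋=(3.5648,-2.0492) cross=-19.827
  mode - wants cross < 0 → take C=(3.5648,-2.0492) (cross=-19.827)
ex = (C−B)/|BC| = (0.3950,-0.9187); ey = (0.9187,0.3950)
P = B + -2.38·ex + -1.38·ey = (-0.6181,4.1855)

-0.62 4.19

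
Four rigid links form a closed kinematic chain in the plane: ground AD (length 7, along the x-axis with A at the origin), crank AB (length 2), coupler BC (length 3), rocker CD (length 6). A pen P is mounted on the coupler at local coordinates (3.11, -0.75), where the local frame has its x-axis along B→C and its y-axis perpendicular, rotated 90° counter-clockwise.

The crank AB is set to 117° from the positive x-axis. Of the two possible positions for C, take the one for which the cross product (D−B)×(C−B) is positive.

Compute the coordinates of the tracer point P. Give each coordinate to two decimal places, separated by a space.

2.23 2.39

A=(0,0), D=(7.00,0)
B = A + 2.00·(cos117°, sin117°) = (-0.9080, 1.7820)
|BD| = 8.1063
circle(B,3.00) ∩ circle(D,6.00): a=2.3878, h=1.8162
  candidates: C₊=(1.8206,3.0289) cross=14.723; C₋=(1.0221,-0.5147) cross=-14.723
  mode + wants cross > 0 → take C=(1.8206,3.0289) (cross=14.723)
ex = (C−B)/|BC| = (0.9095,0.4156); ey = (-0.4156,0.9095)
P = B + 3.11·ex + -0.75·ey = (2.2324,2.3924)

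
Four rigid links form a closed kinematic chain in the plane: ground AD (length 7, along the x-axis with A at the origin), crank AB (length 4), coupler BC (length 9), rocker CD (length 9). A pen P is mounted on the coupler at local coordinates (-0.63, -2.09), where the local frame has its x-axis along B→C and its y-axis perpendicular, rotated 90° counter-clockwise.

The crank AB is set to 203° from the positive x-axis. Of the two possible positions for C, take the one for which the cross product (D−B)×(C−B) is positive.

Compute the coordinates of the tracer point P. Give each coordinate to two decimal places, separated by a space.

A=(0,0), D=(7.00,0)
B = A + 4.00·(cos203°, sin203°) = (-3.6820, -1.5629)
|BD| = 10.7958
circle(B,9.00) ∩ circle(D,9.00): a=5.3979, h=7.2016
  candidates: C₊=(0.6164,6.3443) cross=77.747; C₋=(2.7016,-7.9072) cross=-77.747
  mode + wants cross > 0 → take C=(0.6164,6.3443) (cross=77.747)
ex = (C−B)/|BC| = (0.4776,0.8786); ey = (-0.8786,0.4776)
P = B + -0.63·ex + -2.09·ey = (-2.1467,-3.1146)

-2.15 -3.11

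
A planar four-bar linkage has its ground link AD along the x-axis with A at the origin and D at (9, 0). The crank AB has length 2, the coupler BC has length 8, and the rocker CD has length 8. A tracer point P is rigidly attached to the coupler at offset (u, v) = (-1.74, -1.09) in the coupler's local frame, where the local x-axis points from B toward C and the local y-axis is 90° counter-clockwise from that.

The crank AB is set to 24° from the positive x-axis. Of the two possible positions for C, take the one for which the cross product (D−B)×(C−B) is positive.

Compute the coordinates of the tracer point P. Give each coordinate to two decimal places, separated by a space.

A=(0,0), D=(9.00,0)
B = A + 2.00·(cos24°, sin24°) = (1.8271, 0.8135)
|BD| = 7.2189
circle(B,8.00) ∩ circle(D,8.00): a=3.6094, h=7.1395
  candidates: C₊=(6.2181,7.5007) cross=51.539; C₋=(4.6090,-6.6873) cross=-51.539
  mode + wants cross > 0 → take C=(6.2181,7.5007) (cross=51.539)
ex = (C−B)/|BC| = (0.5489,0.8359); ey = (-0.8359,0.5489)
P = B + -1.74·ex + -1.09·ey = (1.7832,-1.2393)

1.78 -1.24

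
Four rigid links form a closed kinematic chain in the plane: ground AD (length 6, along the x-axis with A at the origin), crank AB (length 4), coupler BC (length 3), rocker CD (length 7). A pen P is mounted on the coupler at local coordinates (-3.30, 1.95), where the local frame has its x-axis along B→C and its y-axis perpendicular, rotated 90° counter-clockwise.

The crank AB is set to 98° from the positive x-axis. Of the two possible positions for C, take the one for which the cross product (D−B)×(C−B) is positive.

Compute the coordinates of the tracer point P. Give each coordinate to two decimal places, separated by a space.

A=(0,0), D=(6.00,0)
B = A + 4.00·(cos98°, sin98°) = (-0.5567, 3.9611)
|BD| = 7.6603
circle(B,3.00) ∩ circle(D,7.00): a=1.2193, h=2.7410
  candidates: C₊=(1.9043,5.6767) cross=20.997; C₋=(-0.9304,0.9844) cross=-20.997
  mode + wants cross > 0 → take C=(1.9043,5.6767) (cross=20.997)
ex = (C−B)/|BC| = (0.8203,0.5719); ey = (-0.5719,0.8203)
P = B + -3.30·ex + 1.95·ey = (-4.3790,3.6735)

-4.38 3.67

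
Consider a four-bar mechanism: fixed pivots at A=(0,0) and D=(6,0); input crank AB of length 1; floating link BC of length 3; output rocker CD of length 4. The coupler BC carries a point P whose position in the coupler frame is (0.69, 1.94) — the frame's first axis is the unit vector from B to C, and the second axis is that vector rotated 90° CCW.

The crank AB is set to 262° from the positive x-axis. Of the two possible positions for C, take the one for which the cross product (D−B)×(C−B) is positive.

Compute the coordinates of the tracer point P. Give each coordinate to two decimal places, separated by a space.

A=(0,0), D=(6.00,0)
B = A + 1.00·(cos262°, sin262°) = (-0.1392, -0.9903)
|BD| = 6.2185
circle(B,3.00) ∩ circle(D,4.00): a=2.5464, h=1.5861
  candidates: C₊=(2.1222,0.9811) cross=9.863; C₋=(2.6273,-2.1506) cross=-9.863
  mode + wants cross > 0 → take C=(2.1222,0.9811) (cross=9.863)
ex = (C−B)/|BC| = (0.7538,0.6571); ey = (-0.6571,0.7538)
P = B + 0.69·ex + 1.94·ey = (-0.8939,0.9255)

-0.89 0.93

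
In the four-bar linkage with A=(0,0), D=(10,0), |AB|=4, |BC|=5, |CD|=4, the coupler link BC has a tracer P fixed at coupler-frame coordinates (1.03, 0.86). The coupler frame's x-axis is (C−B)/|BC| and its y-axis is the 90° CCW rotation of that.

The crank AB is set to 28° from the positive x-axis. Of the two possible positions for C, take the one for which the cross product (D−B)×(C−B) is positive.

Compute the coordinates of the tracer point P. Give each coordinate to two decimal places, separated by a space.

4.21 3.04

A=(0,0), D=(10.00,0)
B = A + 4.00·(cos28°, sin28°) = (3.5318, 1.8779)
|BD| = 6.7353
circle(B,5.00) ∩ circle(D,4.00): a=4.0358, h=2.9517
  candidates: C₊=(8.2305,3.5873) cross=19.881; C₋=(6.5846,-2.0820) cross=-19.881
  mode + wants cross > 0 → take C=(8.2305,3.5873) (cross=19.881)
ex = (C−B)/|BC| = (0.9397,0.3419); ey = (-0.3419,0.9397)
P = B + 1.03·ex + 0.86·ey = (4.2057,3.0382)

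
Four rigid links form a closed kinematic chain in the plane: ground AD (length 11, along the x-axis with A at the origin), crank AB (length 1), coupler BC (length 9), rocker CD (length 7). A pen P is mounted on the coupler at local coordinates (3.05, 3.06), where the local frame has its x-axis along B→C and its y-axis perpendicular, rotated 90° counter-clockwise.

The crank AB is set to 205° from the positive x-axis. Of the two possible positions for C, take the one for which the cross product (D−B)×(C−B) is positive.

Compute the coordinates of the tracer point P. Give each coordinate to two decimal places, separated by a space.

-0.37 3.86

A=(0,0), D=(11.00,0)
B = A + 1.00·(cos205°, sin205°) = (-0.9063, -0.4226)
|BD| = 11.9138
circle(B,9.00) ∩ circle(D,7.00): a=7.2999, h=5.2642
  candidates: C₊=(6.2022,5.0972) cross=62.717; C₋=(6.5757,-5.4245) cross=-62.717
  mode + wants cross > 0 → take C=(6.2022,5.0972) (cross=62.717)
ex = (C−B)/|BC| = (0.7898,0.6133); ey = (-0.6133,0.7898)
P = B + 3.05·ex + 3.06·ey = (-0.3740,3.8649)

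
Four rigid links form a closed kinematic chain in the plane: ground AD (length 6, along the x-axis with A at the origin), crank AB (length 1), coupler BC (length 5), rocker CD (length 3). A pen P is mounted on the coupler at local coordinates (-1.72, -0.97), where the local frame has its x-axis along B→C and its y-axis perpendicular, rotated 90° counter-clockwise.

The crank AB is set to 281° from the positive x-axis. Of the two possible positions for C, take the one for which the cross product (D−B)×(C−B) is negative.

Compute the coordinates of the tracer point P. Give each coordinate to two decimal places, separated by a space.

-1.76 -1.27

A=(0,0), D=(6.00,0)
B = A + 1.00·(cos281°, sin281°) = (0.1908, -0.9816)
|BD| = 5.8915
circle(B,5.00) ∩ circle(D,3.00): a=4.3037, h=2.5453
  candidates: C₊=(4.0102,2.2452) cross=14.996; C₋=(4.8584,-2.7743) cross=-14.996
  mode - wants cross < 0 → take C=(4.8584,-2.7743) (cross=-14.996)
ex = (C−B)/|BC| = (0.9335,-0.3585); ey = (0.3585,0.9335)
P = B + -1.72·ex + -0.97·ey = (-1.7626,-1.2705)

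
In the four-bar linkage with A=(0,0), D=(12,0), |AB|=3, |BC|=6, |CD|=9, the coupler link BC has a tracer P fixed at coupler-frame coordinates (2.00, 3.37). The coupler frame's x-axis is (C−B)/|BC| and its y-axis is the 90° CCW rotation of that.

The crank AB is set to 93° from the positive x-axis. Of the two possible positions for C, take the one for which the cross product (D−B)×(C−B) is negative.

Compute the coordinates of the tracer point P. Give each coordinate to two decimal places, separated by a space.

A=(0,0), D=(12.00,0)
B = A + 3.00·(cos93°, sin93°) = (-0.1570, 2.9959)
|BD| = 12.5207
circle(B,6.00) ∩ circle(D,9.00): a=4.4633, h=4.0098
  candidates: C₊=(5.1361,5.8213) cross=50.206; C₋=(3.2172,-1.9654) cross=-50.206
  mode - wants cross < 0 → take C=(3.2172,-1.9654) (cross=-50.206)
ex = (C−B)/|BC| = (0.5624,-0.8269); ey = (0.8269,0.5624)
P = B + 2.00·ex + 3.37·ey = (3.7543,3.2373)

3.75 3.24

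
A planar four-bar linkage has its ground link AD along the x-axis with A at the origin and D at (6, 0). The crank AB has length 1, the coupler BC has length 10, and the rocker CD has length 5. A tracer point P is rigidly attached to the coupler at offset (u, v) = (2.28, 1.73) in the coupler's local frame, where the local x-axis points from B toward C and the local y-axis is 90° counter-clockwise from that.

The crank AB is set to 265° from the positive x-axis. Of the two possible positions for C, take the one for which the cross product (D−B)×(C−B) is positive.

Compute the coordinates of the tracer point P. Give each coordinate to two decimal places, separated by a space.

0.89 1.69

A=(0,0), D=(6.00,0)
B = A + 1.00·(cos265°, sin265°) = (-0.0872, -0.9962)
|BD| = 6.1681
circle(B,10.00) ∩ circle(D,5.00): a=9.1637, h=4.0033
  candidates: C₊=(8.3097,4.4346) cross=24.693; C₋=(9.6028,-3.4670) cross=-24.693
  mode + wants cross > 0 → take C=(8.3097,4.4346) (cross=24.693)
ex = (C−B)/|BC| = (0.8397,0.5431); ey = (-0.5431,0.8397)
P = B + 2.28·ex + 1.73·ey = (0.8878,1.6947)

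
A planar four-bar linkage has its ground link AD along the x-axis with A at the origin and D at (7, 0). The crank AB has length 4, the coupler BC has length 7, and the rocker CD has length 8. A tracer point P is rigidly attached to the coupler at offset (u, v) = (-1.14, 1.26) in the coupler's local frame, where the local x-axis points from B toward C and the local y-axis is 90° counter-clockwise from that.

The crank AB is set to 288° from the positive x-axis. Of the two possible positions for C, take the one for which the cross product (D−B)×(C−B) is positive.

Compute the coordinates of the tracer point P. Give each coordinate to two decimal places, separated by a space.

0.28 -5.21

A=(0,0), D=(7.00,0)
B = A + 4.00·(cos288°, sin288°) = (1.2361, -3.8042)
|BD| = 6.9062
circle(B,7.00) ∩ circle(D,8.00): a=2.3671, h=6.5876
  candidates: C₊=(-0.4171,2.9978) cross=45.495; C₋=(6.8404,-7.9984) cross=-45.495
  mode + wants cross > 0 → take C=(-0.4171,2.9978) (cross=45.495)
ex = (C−B)/|BC| = (-0.2362,0.9717); ey = (-0.9717,-0.2362)
P = B + -1.14·ex + 1.26·ey = (0.2809,-5.2095)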